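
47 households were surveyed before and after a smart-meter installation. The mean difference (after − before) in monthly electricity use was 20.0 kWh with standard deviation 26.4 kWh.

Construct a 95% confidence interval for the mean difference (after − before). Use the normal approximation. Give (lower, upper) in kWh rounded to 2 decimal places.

Paired design: SE = s_d/√n = 26.4/√47 = 3.8508.
z* = 1.960; margin of error = 1.960 × 3.8508 = 7.5476.
20.0 ± 7.5476 → (12.45, 27.55).

(12.45, 27.55)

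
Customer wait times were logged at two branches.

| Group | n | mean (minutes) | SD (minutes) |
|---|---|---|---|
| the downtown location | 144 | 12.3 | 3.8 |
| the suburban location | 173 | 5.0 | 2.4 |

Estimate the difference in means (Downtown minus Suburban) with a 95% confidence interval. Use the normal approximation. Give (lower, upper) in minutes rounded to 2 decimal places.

(6.58, 8.02)

Per-group SEs: s₁/√n₁ = 3.8/√144 = 0.3167, s₂/√n₂ = 2.4/√173 = 0.1825.
Unpooled SE of the difference: √(0.10029889 + 0.03330625) = 0.3655.
Margin of error = z* · SE = 1.960 × 0.3655 = 0.7164.
x̄₁ − x̄₂ = 12.3 − 5.0 = 7.3000.
CI: 7.3000 ± 0.7164 = (6.58, 8.02).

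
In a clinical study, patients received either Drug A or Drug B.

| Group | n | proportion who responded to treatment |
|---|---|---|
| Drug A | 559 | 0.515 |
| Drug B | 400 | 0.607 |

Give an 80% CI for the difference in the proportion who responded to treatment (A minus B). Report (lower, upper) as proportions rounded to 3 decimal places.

(-0.133, -0.051)

Each SE is √(p̂(1−p̂)/n): √(0.5150·0.4850/559) = 0.02114 and √(0.6070·0.3930/400) = 0.02442.
SE(p̂₁ − p̂₂) = √(SE₁² + SE₂²) = √(0.0004468996 + 0.0005963364) = 0.03230, since the two samples are independent.
At 80% confidence z* = 1.282; margin = 1.282 × 0.03230 = 0.04141.
The difference is 0.5150 − 0.6070 = -0.0920, so the interval is -0.0920 ± 0.04141 = (-0.133, -0.051).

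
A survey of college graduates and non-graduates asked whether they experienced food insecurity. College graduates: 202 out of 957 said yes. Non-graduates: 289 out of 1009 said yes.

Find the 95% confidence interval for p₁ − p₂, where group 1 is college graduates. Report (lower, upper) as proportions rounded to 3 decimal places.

(-0.113, -0.037)

Sample proportions: 202/957 = 0.2111, 289/1009 = 0.2864.
Each SE is √(p̂(1−p̂)/n): √(0.2111·0.7889/957) = 0.01319 and √(0.2864·0.7136/1009) = 0.01423.
SE(p̂₁ − p̂₂) = √(SE₁² + SE₂²) = √(0.0001739761 + 0.0002024929) = 0.01940, since the two samples are independent.
At 95% confidence z* = 1.960; margin = 1.960 × 0.01940 = 0.03802.
The difference is 0.2111 − 0.2864 = -0.0753, so the interval is -0.0753 ± 0.03802 = (-0.113, -0.037).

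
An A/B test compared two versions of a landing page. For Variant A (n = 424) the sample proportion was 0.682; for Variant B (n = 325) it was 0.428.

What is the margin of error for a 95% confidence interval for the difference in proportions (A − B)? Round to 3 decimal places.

0.070

SE₁ = √(p̂₁(1−p̂₁)/n₁) = √(0.6820·0.3180/424) = 0.02262; SE₂ = √(0.4280·0.5720/325) = 0.02745.
Independent samples: SE of the difference = √(SE₁² + SE₂²) = √(0.0005116644 + 0.0007535025) = 0.03557.
z* for 95% confidence is 1.960, so the margin of error is 1.960 × 0.03557 = 0.06972.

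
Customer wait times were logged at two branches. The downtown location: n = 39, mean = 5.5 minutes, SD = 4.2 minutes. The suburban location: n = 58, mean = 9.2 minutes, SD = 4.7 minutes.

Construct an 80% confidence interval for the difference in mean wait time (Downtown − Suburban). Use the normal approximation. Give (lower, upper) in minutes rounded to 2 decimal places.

(-4.87, -2.53)

Standard errors of each mean: 4.2/√39 = 0.6725 and 4.7/√58 = 0.6171.
SE(x̄₁ − x̄₂) = √(0.6725² + 0.6171²) = 0.9127 for independent samples with unequal variances.
With z* = 1.282, the margin is 1.282 × 0.9127 = 1.1701.
x̄₁ − x̄₂ = 5.5 − 9.2 = -3.7000; the interval is -3.7000 ± 1.1701 = (-4.87, -2.53).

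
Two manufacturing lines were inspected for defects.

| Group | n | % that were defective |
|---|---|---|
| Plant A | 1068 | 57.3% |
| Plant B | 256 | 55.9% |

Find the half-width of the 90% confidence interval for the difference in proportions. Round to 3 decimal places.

SE₁ = √(p̂₁(1−p̂₁)/n₁) = √(0.5730·0.4270/1068) = 0.01514; SE₂ = √(0.5590·0.4410/256) = 0.03103.
Independent samples: SE of the difference = √(SE₁² + SE₂²) = √(0.0002292196 + 0.0009628609) = 0.03453.
z* for 90% confidence is 1.645, so the margin of error is 1.645 × 0.03453 = 0.05680.

0.057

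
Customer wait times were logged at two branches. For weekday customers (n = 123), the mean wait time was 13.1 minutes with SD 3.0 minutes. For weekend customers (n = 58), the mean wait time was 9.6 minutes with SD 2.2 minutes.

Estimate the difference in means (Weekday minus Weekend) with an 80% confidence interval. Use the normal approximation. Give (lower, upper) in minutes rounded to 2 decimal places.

(2.99, 4.01)

Per-group SEs: s₁/√n₁ = 3.0/√123 = 0.2705, s₂/√n₂ = 2.2/√58 = 0.2889.
Unpooled SE of the difference: √(0.07317025 + 0.08346321) = 0.3958.
Margin of error = z* · SE = 1.282 × 0.3958 = 0.5074.
x̄₁ − x̄₂ = 13.1 − 9.6 = 3.5000.
CI: 3.5000 ± 0.5074 = (2.99, 4.01).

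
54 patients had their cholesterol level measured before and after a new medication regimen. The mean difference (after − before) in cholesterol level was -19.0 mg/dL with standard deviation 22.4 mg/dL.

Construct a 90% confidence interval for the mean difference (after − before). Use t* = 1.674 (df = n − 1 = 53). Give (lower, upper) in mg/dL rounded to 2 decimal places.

(-24.10, -13.90)

This is a matched-pairs design, so SE = s_d/√n = 22.4/√54 = 3.0483.
Margin = 1.674 × 3.0483 = 5.1029; the interval is -19.0 ± 5.1029 = (-24.10, -13.90).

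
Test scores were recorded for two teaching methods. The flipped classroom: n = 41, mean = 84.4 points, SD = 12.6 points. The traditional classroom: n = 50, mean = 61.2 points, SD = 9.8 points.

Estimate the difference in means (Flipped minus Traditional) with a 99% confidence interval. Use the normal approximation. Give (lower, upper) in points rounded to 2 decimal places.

Standard errors of each mean: 12.6/√41 = 1.9678 and 9.8/√50 = 1.3859.
SE(x̄₁ − x̄₂) = √(1.9678² + 1.3859²) = 2.4069 for independent samples with unequal variances.
With z* = 2.576, the margin is 2.576 × 2.4069 = 6.2002.
x̄₁ − x̄₂ = 84.4 − 61.2 = 23.2000; the interval is 23.2000 ± 6.2002 = (17.00, 29.40).

(17.00, 29.40)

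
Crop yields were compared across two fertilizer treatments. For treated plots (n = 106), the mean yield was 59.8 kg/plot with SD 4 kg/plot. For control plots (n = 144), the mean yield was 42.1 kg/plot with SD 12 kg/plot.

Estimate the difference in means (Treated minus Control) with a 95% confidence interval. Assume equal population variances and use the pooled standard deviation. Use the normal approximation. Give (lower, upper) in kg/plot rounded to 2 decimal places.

(15.32, 20.08)

s_p = √[((n₁−1)s₁² + (n₂−1)s₂²)/(n₁+n₂−2)] = √[(105·4² + 143·12²)/248] = 9.4766.
SE = 9.4766·√(1/106 + 1/144) = 1.2128.
With z* = 1.960, margin = 1.960 × 1.2128 = 2.3771.
x̄₁ − x̄₂ = 59.8 − 42.1 = 17.7000; interval 17.7000 ± 2.3771 = (15.32, 20.08).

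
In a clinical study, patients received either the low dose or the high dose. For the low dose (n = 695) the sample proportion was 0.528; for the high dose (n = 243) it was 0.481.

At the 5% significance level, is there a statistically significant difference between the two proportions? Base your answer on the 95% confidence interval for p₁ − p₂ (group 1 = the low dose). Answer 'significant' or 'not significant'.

not significant

Each SE is √(p̂(1−p̂)/n): √(0.5280·0.4720/695) = 0.01894 and √(0.4810·0.5190/243) = 0.03205.
SE(p̂₁ − p̂₂) = √(SE₁² + SE₂²) = √(0.0003587236 + 0.0010272025) = 0.03723, since the two samples are independent.
At 95% confidence z* = 1.960; margin = 1.960 × 0.03723 = 0.07297.
The difference is 0.5280 − 0.4810 = 0.0470, so the interval is 0.0470 ± 0.07297 = (-0.02597, 0.11997).
The interval (-0.02597, 0.11997) contains 0, so the difference is not significant.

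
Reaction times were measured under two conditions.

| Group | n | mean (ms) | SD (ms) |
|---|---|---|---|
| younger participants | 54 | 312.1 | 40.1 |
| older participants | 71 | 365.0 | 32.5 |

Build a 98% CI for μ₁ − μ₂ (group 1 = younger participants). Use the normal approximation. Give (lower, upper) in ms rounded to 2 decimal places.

(-68.44, -37.36)

Per-group SEs: s₁/√n₁ = 40.1/√54 = 5.4569, s₂/√n₂ = 32.5/√71 = 3.8570.
Unpooled SE of the difference: √(29.77775761 + 14.876449) = 6.6824.
Margin of error = z* · SE = 2.326 × 6.6824 = 15.5433.
x̄₁ − x̄₂ = 312.1 − 365.0 = -52.9000.
CI: -52.9000 ± 15.5433 = (-68.44, -37.36).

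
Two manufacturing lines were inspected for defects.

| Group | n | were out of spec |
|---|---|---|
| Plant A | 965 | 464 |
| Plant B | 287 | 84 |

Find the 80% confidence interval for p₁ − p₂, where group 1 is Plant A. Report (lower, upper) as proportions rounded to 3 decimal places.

p̂₁ = 464/965 = 0.4808 and p̂₂ = 84/287 = 0.2927.
SE₁ = √(p̂₁(1−p̂₁)/n₁) = √(0.4808·0.5192/965) = 0.01608; SE₂ = √(0.2927·0.7073/287) = 0.02686.
Independent samples: SE of the difference = √(SE₁² + SE₂²) = √(0.0002585664 + 0.0007214596) = 0.03131.
z* for 80% confidence is 1.282, so the margin of error is 1.282 × 0.03131 = 0.04014.
Point estimate p̂₁ − p̂₂ = 0.4808 − 0.2927 = 0.1881.
0.1881 ± 0.04014 → (0.148, 0.228).

(0.148, 0.228)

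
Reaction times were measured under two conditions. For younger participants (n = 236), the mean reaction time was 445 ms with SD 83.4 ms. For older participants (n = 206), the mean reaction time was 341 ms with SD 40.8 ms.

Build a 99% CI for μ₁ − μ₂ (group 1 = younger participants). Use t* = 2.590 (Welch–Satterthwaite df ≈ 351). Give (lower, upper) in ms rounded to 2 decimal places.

Per-group SEs: s₁/√n₁ = 83.4/√236 = 5.4289, s₂/√n₂ = 40.8/√206 = 2.8427.
Unpooled SE of the difference: √(29.47295521 + 8.08094329) = 6.1281.
Margin of error = t* · SE = 2.590 × 6.1281 = 15.8718.
x̄₁ − x̄₂ = 445 − 341 = 104.0000.
CI: 104.0000 ± 15.8718 = (88.13, 119.87).

(88.13, 119.87)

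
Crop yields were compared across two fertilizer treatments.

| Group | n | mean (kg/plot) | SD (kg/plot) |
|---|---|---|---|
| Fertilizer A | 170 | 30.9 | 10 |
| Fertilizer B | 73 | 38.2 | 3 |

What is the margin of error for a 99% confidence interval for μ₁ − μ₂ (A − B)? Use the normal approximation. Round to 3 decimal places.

Standard errors of each mean: 10/√170 = 0.7670 and 3/√73 = 0.3511.
SE(x̄₁ − x̄₂) = √(0.7670² + 0.3511²) = 0.8435 for independent samples with unequal variances.
With z* = 2.576, the margin is 2.576 × 0.8435 = 2.1729.

2.173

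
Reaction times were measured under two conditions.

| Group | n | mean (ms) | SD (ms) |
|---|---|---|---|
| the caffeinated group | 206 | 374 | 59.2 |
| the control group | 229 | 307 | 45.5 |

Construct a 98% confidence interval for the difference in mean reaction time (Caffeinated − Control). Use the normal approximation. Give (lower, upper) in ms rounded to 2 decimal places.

(55.13, 78.87)

Standard errors of each mean: 59.2/√206 = 4.1247 and 45.5/√229 = 3.0067.
SE(x̄₁ − x̄₂) = √(4.1247² + 3.0067²) = 5.1043 for independent samples with unequal variances.
With z* = 2.326, the margin is 2.326 × 5.1043 = 11.8726.
x̄₁ − x̄₂ = 374 − 307 = 67.0000; the interval is 67.0000 ± 11.8726 = (55.13, 78.87).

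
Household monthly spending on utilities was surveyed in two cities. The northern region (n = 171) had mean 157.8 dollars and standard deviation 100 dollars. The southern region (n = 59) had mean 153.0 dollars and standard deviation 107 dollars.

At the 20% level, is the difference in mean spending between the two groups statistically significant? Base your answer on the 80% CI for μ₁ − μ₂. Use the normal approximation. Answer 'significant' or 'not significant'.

not significant

SE₁ = s₁/√n₁ = 100/√171 = 7.6472; SE₂ = 107/√59 = 13.9302.
Independent samples, unequal variances: SE_diff = √(SE₁² + SE₂²) = √(58.47966784 + 194.05047204) = 15.8912.
z* = 1.282, so margin of error = 1.282 × 15.8912 = 20.3725.
Difference in means = 157.8 − 153.0 = 4.8000.
4.8000 ± 20.3725 → (-15.5725, 25.1725).
The interval (-15.5725, 25.1725) contains 0, so the difference is not significant.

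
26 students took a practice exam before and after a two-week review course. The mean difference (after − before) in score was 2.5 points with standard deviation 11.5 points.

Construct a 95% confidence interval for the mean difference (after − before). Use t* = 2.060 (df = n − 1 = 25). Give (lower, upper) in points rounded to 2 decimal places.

(-2.15, 7.15)

Paired design: SE = s_d/√n = 11.5/√26 = 2.2553.
t* = 2.060; margin of error = 2.060 × 2.2553 = 4.6459.
2.5 ± 4.6459 → (-2.15, 7.15).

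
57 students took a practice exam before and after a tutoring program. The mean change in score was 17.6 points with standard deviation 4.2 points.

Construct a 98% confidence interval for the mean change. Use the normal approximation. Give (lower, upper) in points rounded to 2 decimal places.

(16.31, 18.89)

This is a matched-pairs design, so SE = s_d/√n = 4.2/√57 = 0.5563.
Margin = 2.326 × 0.5563 = 1.2940; the interval is 17.6 ± 1.2940 = (16.31, 18.89).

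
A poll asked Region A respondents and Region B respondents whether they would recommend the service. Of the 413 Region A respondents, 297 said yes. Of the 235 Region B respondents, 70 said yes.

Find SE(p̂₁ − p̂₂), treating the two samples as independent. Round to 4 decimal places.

0.0371

Sample proportions: 297/413 = 0.7191, 70/235 = 0.2979.
Each SE is √(p̂(1−p̂)/n): √(0.7191·0.2809/413) = 0.02212 and √(0.2979·0.7021/235) = 0.02983.
SE(p̂₁ − p̂₂) = √(SE₁² + SE₂²) = √(0.0004892944 + 0.0008898289) = 0.03714, since the two samples are independent.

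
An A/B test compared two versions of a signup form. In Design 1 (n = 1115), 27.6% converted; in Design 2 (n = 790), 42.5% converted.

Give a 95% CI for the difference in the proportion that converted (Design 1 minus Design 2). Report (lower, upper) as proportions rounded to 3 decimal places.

(-0.192, -0.106)

SE₁ = √(p̂₁(1−p̂₁)/n₁) = √(0.2760·0.7240/1115) = 0.01339; SE₂ = √(0.4250·0.5750/790) = 0.01759.
Independent samples: SE of the difference = √(SE₁² + SE₂²) = √(0.0001792921 + 0.0003094081) = 0.02211.
z* for 95% confidence is 1.960, so the margin of error is 1.960 × 0.02211 = 0.04334.
Point estimate p̂₁ − p̂₂ = 0.2760 − 0.4250 = -0.1490.
-0.1490 ± 0.04334 → (-0.192, -0.106).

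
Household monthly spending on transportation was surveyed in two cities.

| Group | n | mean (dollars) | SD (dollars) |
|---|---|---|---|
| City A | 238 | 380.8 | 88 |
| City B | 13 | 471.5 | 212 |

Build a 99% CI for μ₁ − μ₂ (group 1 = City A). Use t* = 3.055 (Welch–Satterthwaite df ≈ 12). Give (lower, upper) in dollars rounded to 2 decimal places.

Per-group SEs: s₁/√n₁ = 88/√238 = 5.7042, s₂/√n₂ = 212/√13 = 58.7982.
Unpooled SE of the difference: √(32.53789764 + 3457.22832324) = 59.0742.
Margin of error = t* · SE = 3.055 × 59.0742 = 180.4717.
x̄₁ − x̄₂ = 380.8 − 471.5 = -90.7000.
CI: -90.7000 ± 180.4717 = (-271.17, 89.77).

(-271.17, 89.77)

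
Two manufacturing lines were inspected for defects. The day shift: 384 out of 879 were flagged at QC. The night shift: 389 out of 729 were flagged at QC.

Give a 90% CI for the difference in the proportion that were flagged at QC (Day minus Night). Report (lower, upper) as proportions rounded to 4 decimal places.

Sample proportions: 384/879 = 0.4369, 389/729 = 0.5336.
Each SE is √(p̂(1−p̂)/n): √(0.4369·0.5631/879) = 0.01673 and √(0.5336·0.4664/729) = 0.01848.
SE(p̂₁ − p̂₂) = √(SE₁² + SE₂²) = √(0.0002798929 + 0.0003415104) = 0.02493, since the two samples are independent.
At 90% confidence z* = 1.645; margin = 1.645 × 0.02493 = 0.04101.
The difference is 0.4369 − 0.5336 = -0.0967, so the interval is -0.0967 ± 0.04101 = (-0.1377, -0.0557).

(-0.1377, -0.0557)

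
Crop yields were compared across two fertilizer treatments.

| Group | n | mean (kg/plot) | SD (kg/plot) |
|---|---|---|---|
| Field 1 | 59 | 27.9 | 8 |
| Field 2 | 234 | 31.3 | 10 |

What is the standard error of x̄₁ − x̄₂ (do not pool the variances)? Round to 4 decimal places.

1.2297

Standard errors of each mean: 8/√59 = 1.0415 and 10/√234 = 0.6537.
SE(x̄₁ − x̄₂) = √(1.0415² + 0.6537²) = 1.2297 for independent samples with unequal variances.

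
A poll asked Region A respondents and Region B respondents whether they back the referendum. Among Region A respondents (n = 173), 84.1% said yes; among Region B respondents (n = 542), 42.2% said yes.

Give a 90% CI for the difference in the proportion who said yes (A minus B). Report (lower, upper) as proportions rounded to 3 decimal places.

(0.361, 0.477)

SE₁ = √(p̂₁(1−p̂₁)/n₁) = √(0.8410·0.1590/173) = 0.02780; SE₂ = √(0.4220·0.5780/542) = 0.02121.
Independent samples: SE of the difference = √(SE₁² + SE₂²) = √(0.00077284 + 0.0004498641) = 0.03497.
z* for 90% confidence is 1.645, so the margin of error is 1.645 × 0.03497 = 0.05753.
Point estimate p̂₁ − p̂₂ = 0.8410 − 0.4220 = 0.4190.
0.4190 ± 0.05753 → (0.361, 0.477).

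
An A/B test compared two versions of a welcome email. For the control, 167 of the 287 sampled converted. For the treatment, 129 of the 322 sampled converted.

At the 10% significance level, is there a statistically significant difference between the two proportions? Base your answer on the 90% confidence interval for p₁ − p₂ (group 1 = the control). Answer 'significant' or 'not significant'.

p̂₁ = 167/287 = 0.5819 and p̂₂ = 129/322 = 0.4006.
SE₁ = √(p̂₁(1−p̂₁)/n₁) = √(0.5819·0.4181/287) = 0.02912; SE₂ = √(0.4006·0.5994/322) = 0.02731.
Independent samples: SE of the difference = √(SE₁² + SE₂²) = √(0.0008479744 + 0.0007458361) = 0.03992.
z* for 90% confidence is 1.645, so the margin of error is 1.645 × 0.03992 = 0.06567.
Point estimate p̂₁ − p̂₂ = 0.5819 − 0.4006 = 0.1813.
0.1813 ± 0.06567 → (0.11563, 0.24697).
The interval (0.11563, 0.24697) does not contain 0, so the difference is significant.

significant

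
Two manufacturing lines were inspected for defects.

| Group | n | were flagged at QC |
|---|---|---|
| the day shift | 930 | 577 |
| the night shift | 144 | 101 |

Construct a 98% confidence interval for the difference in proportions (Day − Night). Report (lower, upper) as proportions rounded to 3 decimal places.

Sample proportions: 577/930 = 0.6204, 101/144 = 0.7014.
Each SE is √(p̂(1−p̂)/n): √(0.6204·0.3796/930) = 0.01591 and √(0.7014·0.2986/144) = 0.03814.
SE(p̂₁ − p̂₂) = √(SE₁² + SE₂²) = √(0.0002531281 + 0.0014546596) = 0.04133, since the two samples are independent.
At 98% confidence z* = 2.326; margin = 2.326 × 0.04133 = 0.09613.
The difference is 0.6204 − 0.7014 = -0.0810, so the interval is -0.0810 ± 0.09613 = (-0.177, 0.015).

(-0.177, 0.015)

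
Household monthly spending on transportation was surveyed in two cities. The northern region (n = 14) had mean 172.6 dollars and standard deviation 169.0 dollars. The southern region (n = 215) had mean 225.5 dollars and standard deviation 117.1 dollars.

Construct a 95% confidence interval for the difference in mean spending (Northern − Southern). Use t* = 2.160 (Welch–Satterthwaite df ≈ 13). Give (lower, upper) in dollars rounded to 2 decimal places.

SE₁ = s₁/√n₁ = 169.0/√14 = 45.1671; SE₂ = 117.1/√215 = 7.9862.
Independent samples, unequal variances: SE_diff = √(SE₁² + SE₂²) = √(2040.06692241 + 63.77939044) = 45.8677.
t* = 2.160, so margin of error = 2.160 × 45.8677 = 99.0742.
Difference in means = 172.6 − 225.5 = -52.9000.
-52.9000 ± 99.0742 → (-151.97, 46.17).

(-151.97, 46.17)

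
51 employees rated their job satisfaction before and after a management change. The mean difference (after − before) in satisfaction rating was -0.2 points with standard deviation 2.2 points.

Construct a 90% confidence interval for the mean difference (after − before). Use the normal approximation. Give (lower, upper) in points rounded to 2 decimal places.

(-0.71, 0.31)

This is a matched-pairs design, so SE = s_d/√n = 2.2/√51 = 0.3081.
Margin = 1.645 × 0.3081 = 0.5068; the interval is -0.2 ± 0.5068 = (-0.71, 0.31).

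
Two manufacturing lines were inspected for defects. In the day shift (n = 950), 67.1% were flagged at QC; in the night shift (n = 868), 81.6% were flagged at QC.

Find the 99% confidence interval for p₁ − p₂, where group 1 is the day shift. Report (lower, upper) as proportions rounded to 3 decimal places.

(-0.197, -0.093)

The two standard errors are √(0.6710×0.3290/950) = 0.01524 and √(0.8160×0.1840/868) = 0.01315.
Because the samples are independent, SE_diff = √(0.01524² + 0.01315²) = 0.02013.
Using z* = 2.576 for 99%, ME = 2.576 × 0.02013 = 0.05185.
p̂₁ − p̂₂ = -0.1450; interval -0.1450 ± 0.05185 gives (-0.197, -0.093).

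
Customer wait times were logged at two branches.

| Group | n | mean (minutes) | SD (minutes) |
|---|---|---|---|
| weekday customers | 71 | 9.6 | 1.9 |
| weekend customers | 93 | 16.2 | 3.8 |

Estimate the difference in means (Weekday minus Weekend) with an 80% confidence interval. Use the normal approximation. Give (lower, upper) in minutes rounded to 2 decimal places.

Standard errors of each mean: 1.9/√71 = 0.2255 and 3.8/√93 = 0.3940.
SE(x̄₁ − x̄₂) = √(0.2255² + 0.3940²) = 0.4540 for independent samples with unequal variances.
With z* = 1.282, the margin is 1.282 × 0.4540 = 0.5820.
x̄₁ − x̄₂ = 9.6 − 16.2 = -6.6000; the interval is -6.6000 ± 0.5820 = (-7.18, -6.02).

(-7.18, -6.02)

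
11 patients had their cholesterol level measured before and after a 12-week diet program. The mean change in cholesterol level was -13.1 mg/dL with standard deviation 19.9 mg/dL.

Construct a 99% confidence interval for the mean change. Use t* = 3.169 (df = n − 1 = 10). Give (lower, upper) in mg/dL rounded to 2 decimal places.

(-32.11, 5.91)

This is a matched-pairs design, so SE = s_d/√n = 19.9/√11 = 6.0001.
Margin = 3.169 × 6.0001 = 19.0143; the interval is -13.1 ± 19.0143 = (-32.11, 5.91).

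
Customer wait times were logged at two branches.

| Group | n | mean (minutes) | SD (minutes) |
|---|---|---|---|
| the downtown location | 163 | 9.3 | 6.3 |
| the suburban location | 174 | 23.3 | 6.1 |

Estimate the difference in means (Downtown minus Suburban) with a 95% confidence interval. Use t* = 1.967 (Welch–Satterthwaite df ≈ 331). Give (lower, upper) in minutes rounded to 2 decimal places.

Per-group SEs: s₁/√n₁ = 6.3/√163 = 0.4935, s₂/√n₂ = 6.1/√174 = 0.4624.
Unpooled SE of the difference: √(0.24354225 + 0.21381376) = 0.6763.
Margin of error = t* · SE = 1.967 × 0.6763 = 1.3303.
x̄₁ − x̄₂ = 9.3 − 23.3 = -14.0000.
CI: -14.0000 ± 1.3303 = (-15.33, -12.67).

(-15.33, -12.67)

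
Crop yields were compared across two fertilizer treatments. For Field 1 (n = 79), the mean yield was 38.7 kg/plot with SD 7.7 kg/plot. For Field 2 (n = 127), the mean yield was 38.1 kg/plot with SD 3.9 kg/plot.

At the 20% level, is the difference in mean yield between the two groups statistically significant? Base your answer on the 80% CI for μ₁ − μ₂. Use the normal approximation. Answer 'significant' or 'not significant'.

Per-group SEs: s₁/√n₁ = 7.7/√79 = 0.8663, s₂/√n₂ = 3.9/√127 = 0.3461.
Unpooled SE of the difference: √(0.75047569 + 0.11978521) = 0.9329.
Margin of error = z* · SE = 1.282 × 0.9329 = 1.1960.
x̄₁ − x̄₂ = 38.7 − 38.1 = 0.6000.
CI: 0.6000 ± 1.1960 = (-0.5960, 1.7960).
The interval (-0.5960, 1.7960) contains 0, so the difference is not significant.

not significant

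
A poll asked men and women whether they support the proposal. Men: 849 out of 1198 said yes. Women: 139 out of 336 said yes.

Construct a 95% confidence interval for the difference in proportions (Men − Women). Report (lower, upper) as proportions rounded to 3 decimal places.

p̂₁ = 849/1198 = 0.7087 and p̂₂ = 139/336 = 0.4137.
SE₁ = √(p̂₁(1−p̂₁)/n₁) = √(0.7087·0.2913/1198) = 0.01313; SE₂ = √(0.4137·0.5863/336) = 0.02687.
Independent samples: SE of the difference = √(SE₁² + SE₂²) = √(0.0001723969 + 0.0007219969) = 0.02991.
z* for 95% confidence is 1.960, so the margin of error is 1.960 × 0.02991 = 0.05862.
Point estimate p̂₁ − p̂₂ = 0.7087 − 0.4137 = 0.2950.
0.2950 ± 0.05862 → (0.236, 0.354).

(0.236, 0.354)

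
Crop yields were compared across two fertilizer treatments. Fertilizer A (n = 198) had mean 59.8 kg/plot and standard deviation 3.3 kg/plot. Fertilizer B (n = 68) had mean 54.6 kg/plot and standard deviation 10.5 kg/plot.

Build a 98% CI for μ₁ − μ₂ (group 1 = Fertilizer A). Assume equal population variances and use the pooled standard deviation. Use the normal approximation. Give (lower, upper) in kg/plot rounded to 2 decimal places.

(3.24, 7.16)

Pooled variance s_p² = [197·3.3² + 67·10.5²] / (198+68−2) = 36.1064, so s_p = 6.0089.
SE_diff = s_p·√(1/n₁ + 1/n₂) = 6.0089·√(1/198 + 1/68) = 0.8446.
z* = 2.326; margin = 2.326 × 0.8446 = 1.9645.
Difference = 59.8 − 54.6 = 5.2000.
5.2000 ± 1.9645 → (3.24, 7.16).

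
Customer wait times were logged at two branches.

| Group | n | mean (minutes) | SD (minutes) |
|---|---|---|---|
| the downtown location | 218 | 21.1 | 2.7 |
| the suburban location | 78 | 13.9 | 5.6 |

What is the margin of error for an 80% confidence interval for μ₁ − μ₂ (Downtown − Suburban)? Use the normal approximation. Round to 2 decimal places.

Per-group SEs: s₁/√n₁ = 2.7/√218 = 0.1829, s₂/√n₂ = 5.6/√78 = 0.6341.
Unpooled SE of the difference: √(0.03345241 + 0.40208281) = 0.6600.
Margin of error = z* · SE = 1.282 × 0.6600 = 0.8461.

0.85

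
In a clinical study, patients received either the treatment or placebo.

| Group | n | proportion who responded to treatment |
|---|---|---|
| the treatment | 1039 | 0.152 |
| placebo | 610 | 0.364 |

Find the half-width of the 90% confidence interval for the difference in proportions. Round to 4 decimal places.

0.0369

SE₁ = √(p̂₁(1−p̂₁)/n₁) = √(0.1520·0.8480/1039) = 0.01114; SE₂ = √(0.3640·0.6360/610) = 0.01948.
Independent samples: SE of the difference = √(SE₁² + SE₂²) = √(0.0001240996 + 0.0003794704) = 0.02244.
z* for 90% confidence is 1.645, so the margin of error is 1.645 × 0.02244 = 0.03691.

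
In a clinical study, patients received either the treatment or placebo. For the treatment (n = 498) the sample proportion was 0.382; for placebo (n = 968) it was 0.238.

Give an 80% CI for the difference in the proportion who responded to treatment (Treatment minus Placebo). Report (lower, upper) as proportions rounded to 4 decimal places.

(0.1110, 0.1770)

SE₁ = √(p̂₁(1−p̂₁)/n₁) = √(0.3820·0.6180/498) = 0.02177; SE₂ = √(0.2380·0.7620/968) = 0.01369.
Independent samples: SE of the difference = √(SE₁² + SE₂²) = √(0.0004739329 + 0.0001874161) = 0.02572.
z* for 80% confidence is 1.282, so the margin of error is 1.282 × 0.02572 = 0.03297.
Point estimate p̂₁ − p̂₂ = 0.3820 − 0.2380 = 0.1440.
0.1440 ± 0.03297 → (0.1110, 0.1770).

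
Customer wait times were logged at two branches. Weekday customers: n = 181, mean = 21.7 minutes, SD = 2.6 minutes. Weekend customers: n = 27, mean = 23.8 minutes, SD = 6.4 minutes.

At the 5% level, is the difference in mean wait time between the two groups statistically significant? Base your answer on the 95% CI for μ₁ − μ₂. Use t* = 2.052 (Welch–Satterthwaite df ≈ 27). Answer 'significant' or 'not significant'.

SE₁ = s₁/√n₁ = 2.6/√181 = 0.1933; SE₂ = 6.4/√27 = 1.2317.
Independent samples, unequal variances: SE_diff = √(SE₁² + SE₂²) = √(0.03736489 + 1.51708489) = 1.2468.
t* = 2.052, so margin of error = 2.052 × 1.2468 = 2.5584.
Difference in means = 21.7 − 23.8 = -2.1000.
-2.1000 ± 2.5584 → (-4.6584, 0.4584).
The interval (-4.6584, 0.4584) contains 0, so the difference is not significant.

not significant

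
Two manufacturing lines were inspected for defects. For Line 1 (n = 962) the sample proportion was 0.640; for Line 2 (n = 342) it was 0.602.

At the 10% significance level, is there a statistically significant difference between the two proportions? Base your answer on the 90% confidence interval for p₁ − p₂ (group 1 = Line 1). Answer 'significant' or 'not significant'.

not significant

The two standard errors are √(0.6400×0.3600/962) = 0.01548 and √(0.6020×0.3980/342) = 0.02647.
Because the samples are independent, SE_diff = √(0.01548² + 0.02647²) = 0.03066.
Using z* = 1.645 for 90%, ME = 1.645 × 0.03066 = 0.05044.
p̂₁ − p̂₂ = 0.0380; interval 0.0380 ± 0.05044 gives (-0.01244, 0.08844).
The interval (-0.01244, 0.08844) contains 0, so the difference is not significant.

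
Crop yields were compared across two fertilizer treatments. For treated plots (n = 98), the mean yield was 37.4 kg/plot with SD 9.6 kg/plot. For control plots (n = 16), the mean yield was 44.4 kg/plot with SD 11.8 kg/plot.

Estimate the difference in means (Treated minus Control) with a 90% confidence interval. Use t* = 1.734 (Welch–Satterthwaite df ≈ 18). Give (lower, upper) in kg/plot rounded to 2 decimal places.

Per-group SEs: s₁/√n₁ = 9.6/√98 = 0.9697, s₂/√n₂ = 11.8/√16 = 2.9500.
Unpooled SE of the difference: √(0.94031809 + 8.7025) = 3.1053.
Margin of error = t* · SE = 1.734 × 3.1053 = 5.3846.
x̄₁ − x̄₂ = 37.4 − 44.4 = -7.0000.
CI: -7.0000 ± 5.3846 = (-12.38, -1.62).

(-12.38, -1.62)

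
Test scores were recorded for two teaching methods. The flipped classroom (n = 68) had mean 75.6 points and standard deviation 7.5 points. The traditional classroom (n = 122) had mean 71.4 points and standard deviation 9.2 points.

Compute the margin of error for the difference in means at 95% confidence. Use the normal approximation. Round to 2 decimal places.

2.42

Per-group SEs: s₁/√n₁ = 7.5/√68 = 0.9095, s₂/√n₂ = 9.2/√122 = 0.8329.
Unpooled SE of the difference: √(0.82719025 + 0.69372241) = 1.2333.
Margin of error = z* · SE = 1.960 × 1.2333 = 2.4173.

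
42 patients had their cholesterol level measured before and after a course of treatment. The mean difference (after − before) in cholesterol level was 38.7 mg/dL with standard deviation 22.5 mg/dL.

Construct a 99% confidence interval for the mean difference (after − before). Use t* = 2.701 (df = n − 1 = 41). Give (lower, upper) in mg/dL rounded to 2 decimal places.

This is a matched-pairs design, so SE = s_d/√n = 22.5/√42 = 3.4718.
Margin = 2.701 × 3.4718 = 9.3773; the interval is 38.7 ± 9.3773 = (29.32, 48.08).

(29.32, 48.08)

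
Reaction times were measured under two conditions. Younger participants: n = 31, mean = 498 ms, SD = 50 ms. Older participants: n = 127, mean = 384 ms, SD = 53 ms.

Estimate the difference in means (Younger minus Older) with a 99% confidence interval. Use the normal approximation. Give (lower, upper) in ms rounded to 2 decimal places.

Per-group SEs: s₁/√n₁ = 50/√31 = 8.9803, s₂/√n₂ = 53/√127 = 4.7030.
Unpooled SE of the difference: √(80.64578809 + 22.118209) = 10.1373.
Margin of error = z* · SE = 2.576 × 10.1373 = 26.1137.
x̄₁ − x̄₂ = 498 − 384 = 114.0000.
CI: 114.0000 ± 26.1137 = (87.89, 140.11).

(87.89, 140.11)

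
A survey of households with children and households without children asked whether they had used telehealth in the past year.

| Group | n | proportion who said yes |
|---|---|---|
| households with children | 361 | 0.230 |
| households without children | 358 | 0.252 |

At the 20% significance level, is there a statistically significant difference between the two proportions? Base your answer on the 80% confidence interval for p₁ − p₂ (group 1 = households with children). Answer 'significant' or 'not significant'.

SE₁ = √(p̂₁(1−p̂₁)/n₁) = √(0.2300·0.7700/361) = 0.02215; SE₂ = √(0.2520·0.7480/358) = 0.02295.
Independent samples: SE of the difference = √(SE₁² + SE₂²) = √(0.0004906225 + 0.0005267025) = 0.03190.
z* for 80% confidence is 1.282, so the margin of error is 1.282 × 0.03190 = 0.04090.
Point estimate p̂₁ − p̂₂ = 0.2300 − 0.2520 = -0.0220.
-0.0220 ± 0.04090 → (-0.06290, 0.01890).
The interval (-0.06290, 0.01890) contains 0, so the difference is not significant.

not significant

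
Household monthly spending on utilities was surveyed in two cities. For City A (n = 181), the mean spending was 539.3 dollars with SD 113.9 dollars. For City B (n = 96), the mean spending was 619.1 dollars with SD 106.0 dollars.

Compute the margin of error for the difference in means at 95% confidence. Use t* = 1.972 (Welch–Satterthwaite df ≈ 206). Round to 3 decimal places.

27.090

Per-group SEs: s₁/√n₁ = 113.9/√181 = 8.4661, s₂/√n₂ = 106.0/√96 = 10.8186.
Unpooled SE of the difference: √(71.67484921 + 117.04210596) = 13.7374.
Margin of error = t* · SE = 1.972 × 13.7374 = 27.0902.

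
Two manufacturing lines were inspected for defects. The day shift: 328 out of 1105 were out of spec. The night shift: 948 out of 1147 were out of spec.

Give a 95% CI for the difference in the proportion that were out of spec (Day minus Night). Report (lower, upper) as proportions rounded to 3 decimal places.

(-0.564, -0.495)

p̂₁ = 328/1105 = 0.2968 and p̂₂ = 948/1147 = 0.8265.
SE₁ = √(p̂₁(1−p̂₁)/n₁) = √(0.2968·0.7032/1105) = 0.01374; SE₂ = √(0.8265·0.1735/1147) = 0.01118.
Independent samples: SE of the difference = √(SE₁² + SE₂²) = √(0.0001887876 + 0.0001249924) = 0.01771.
z* for 95% confidence is 1.960, so the margin of error is 1.960 × 0.01771 = 0.03471.
Point estimate p̂₁ − p̂₂ = 0.2968 − 0.8265 = -0.5297.
-0.5297 ± 0.03471 → (-0.564, -0.495).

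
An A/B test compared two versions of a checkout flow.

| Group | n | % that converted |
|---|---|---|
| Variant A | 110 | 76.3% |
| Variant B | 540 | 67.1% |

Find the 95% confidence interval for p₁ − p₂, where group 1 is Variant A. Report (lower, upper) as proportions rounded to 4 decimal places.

Each SE is √(p̂(1−p̂)/n): √(0.7630·0.2370/110) = 0.04055 and √(0.6710·0.3290/540) = 0.02022.
SE(p̂₁ − p̂₂) = √(SE₁² + SE₂²) = √(0.0016443025 + 0.0004088484) = 0.04531, since the two samples are independent.
At 95% confidence z* = 1.960; margin = 1.960 × 0.04531 = 0.08881.
The difference is 0.7630 − 0.6710 = 0.0920, so the interval is 0.0920 ± 0.08881 = (0.0032, 0.1808).

(0.0032, 0.1808)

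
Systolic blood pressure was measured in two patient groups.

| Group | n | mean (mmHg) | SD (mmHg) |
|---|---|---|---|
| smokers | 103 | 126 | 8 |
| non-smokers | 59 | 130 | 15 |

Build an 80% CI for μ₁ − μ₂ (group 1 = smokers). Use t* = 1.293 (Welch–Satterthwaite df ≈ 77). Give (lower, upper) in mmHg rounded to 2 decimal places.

(-6.72, -1.28)

Per-group SEs: s₁/√n₁ = 8/√103 = 0.7883, s₂/√n₂ = 15/√59 = 1.9528.
Unpooled SE of the difference: √(0.62141689 + 3.81342784) = 2.1059.
Margin of error = t* · SE = 1.293 × 2.1059 = 2.7229.
x̄₁ − x̄₂ = 126 − 130 = -4.0000.
CI: -4.0000 ± 2.7229 = (-6.72, -1.28).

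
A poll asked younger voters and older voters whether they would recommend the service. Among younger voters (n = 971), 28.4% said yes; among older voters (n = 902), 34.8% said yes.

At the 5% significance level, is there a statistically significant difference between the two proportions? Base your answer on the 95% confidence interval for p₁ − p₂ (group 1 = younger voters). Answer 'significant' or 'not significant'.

The two standard errors are √(0.2840×0.7160/971) = 0.01447 and √(0.3480×0.6520/902) = 0.01586.
Because the samples are independent, SE_diff = √(0.01447² + 0.01586²) = 0.02147.
Using z* = 1.960 for 95%, ME = 1.960 × 0.02147 = 0.04208.
p̂₁ − p̂₂ = -0.0640; interval -0.0640 ± 0.04208 gives (-0.10608, -0.02192).
The interval (-0.10608, -0.02192) does not contain 0, so the difference is significant.

significant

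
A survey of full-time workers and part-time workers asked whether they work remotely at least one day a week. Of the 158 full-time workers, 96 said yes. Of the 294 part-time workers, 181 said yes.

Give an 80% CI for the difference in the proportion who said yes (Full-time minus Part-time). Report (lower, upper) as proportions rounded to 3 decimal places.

(-0.070, 0.054)

Sample proportions: 96/158 = 0.6076, 181/294 = 0.6156.
Each SE is √(p̂(1−p̂)/n): √(0.6076·0.3924/158) = 0.03885 and √(0.6156·0.3844/294) = 0.02837.
SE(p̂₁ − p̂₂) = √(SE₁² + SE₂²) = √(0.0015093225 + 0.0008048569) = 0.04811, since the two samples are independent.
At 80% confidence z* = 1.282; margin = 1.282 × 0.04811 = 0.06168.
The difference is 0.6076 − 0.6156 = -0.0080, so the interval is -0.0080 ± 0.06168 = (-0.070, 0.054).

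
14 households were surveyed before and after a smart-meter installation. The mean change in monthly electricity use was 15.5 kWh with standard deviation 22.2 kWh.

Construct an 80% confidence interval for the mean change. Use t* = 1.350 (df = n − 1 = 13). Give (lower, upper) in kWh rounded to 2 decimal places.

(7.49, 23.51)

This is a matched-pairs design, so SE = s_d/√n = 22.2/√14 = 5.9332.
Margin = 1.350 × 5.9332 = 8.0098; the interval is 15.5 ± 8.0098 = (7.49, 23.51).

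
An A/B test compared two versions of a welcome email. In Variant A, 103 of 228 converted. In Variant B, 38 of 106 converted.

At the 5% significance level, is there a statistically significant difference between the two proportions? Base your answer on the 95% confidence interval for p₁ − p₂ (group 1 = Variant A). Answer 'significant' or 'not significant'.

Sample proportions: 103/228 = 0.4518, 38/106 = 0.3585.
Each SE is √(p̂(1−p̂)/n): √(0.4518·0.5482/228) = 0.03296 and √(0.3585·0.6415/106) = 0.04658.
SE(p̂₁ − p̂₂) = √(SE₁² + SE₂²) = √(0.0010863616 + 0.0021696964) = 0.05706, since the two samples are independent.
At 95% confidence z* = 1.960; margin = 1.960 × 0.05706 = 0.11184.
The difference is 0.4518 − 0.3585 = 0.0933, so the interval is 0.0933 ± 0.11184 = (-0.01854, 0.20514).
The interval (-0.01854, 0.20514) contains 0, so the difference is not significant.

not significant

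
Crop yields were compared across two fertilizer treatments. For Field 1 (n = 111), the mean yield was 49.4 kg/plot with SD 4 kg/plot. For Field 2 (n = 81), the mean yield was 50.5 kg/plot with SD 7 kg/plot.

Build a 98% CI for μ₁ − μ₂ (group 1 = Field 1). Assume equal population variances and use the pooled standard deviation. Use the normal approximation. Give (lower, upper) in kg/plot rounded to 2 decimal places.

(-2.96, 0.76)

Pooled variance s_p² = [110·4² + 80·7²] / (111+81−2) = 29.8947, so s_p = 5.4676.
SE_diff = s_p·√(1/n₁ + 1/n₂) = 5.4676·√(1/111 + 1/81) = 0.7990.
z* = 2.326; margin = 2.326 × 0.7990 = 1.8585.
Difference = 49.4 − 50.5 = -1.1000.
-1.1000 ± 1.8585 → (-2.96, 0.76).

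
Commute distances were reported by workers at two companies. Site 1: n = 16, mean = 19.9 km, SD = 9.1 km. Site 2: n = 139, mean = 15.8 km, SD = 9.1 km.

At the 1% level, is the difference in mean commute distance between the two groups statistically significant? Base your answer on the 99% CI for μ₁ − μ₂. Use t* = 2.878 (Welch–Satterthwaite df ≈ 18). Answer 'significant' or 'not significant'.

not significant

Standard errors of each mean: 9.1/√16 = 2.2750 and 9.1/√139 = 0.7719.
SE(x̄₁ − x̄₂) = √(2.2750² + 0.7719²) = 2.4024 for independent samples with unequal variances.
With t* = 2.878, the margin is 2.878 × 2.4024 = 6.9141.
x̄₁ − x̄₂ = 19.9 − 15.8 = 4.1000; the interval is 4.1000 ± 6.9141 = (-2.8141, 11.0141).
The interval (-2.8141, 11.0141) contains 0, so the difference is not significant.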